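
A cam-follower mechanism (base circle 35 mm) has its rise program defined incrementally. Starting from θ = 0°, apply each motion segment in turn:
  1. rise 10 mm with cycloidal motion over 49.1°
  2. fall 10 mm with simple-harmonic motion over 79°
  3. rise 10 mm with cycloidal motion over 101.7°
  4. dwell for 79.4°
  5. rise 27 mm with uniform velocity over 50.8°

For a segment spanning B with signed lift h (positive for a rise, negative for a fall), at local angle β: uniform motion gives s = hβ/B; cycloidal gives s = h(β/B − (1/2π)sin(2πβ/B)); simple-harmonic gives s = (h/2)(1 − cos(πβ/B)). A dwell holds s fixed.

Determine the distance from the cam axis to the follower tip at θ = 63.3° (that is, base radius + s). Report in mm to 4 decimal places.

seg 1 [0°–49.1°] cycloidal, h=10: full span → s += 10 → s = 10.0000
seg 2 [49.1°–128.1°] simple-harmonic, h=-10: θ=63.3° here. β=14.2, B=79. -10/2·(1 − cos(π·0.1797)) = -0.7762 → s = 9.2238
radial distance = base radius + s = 35 + 9.2238 = 44.2238

44.2238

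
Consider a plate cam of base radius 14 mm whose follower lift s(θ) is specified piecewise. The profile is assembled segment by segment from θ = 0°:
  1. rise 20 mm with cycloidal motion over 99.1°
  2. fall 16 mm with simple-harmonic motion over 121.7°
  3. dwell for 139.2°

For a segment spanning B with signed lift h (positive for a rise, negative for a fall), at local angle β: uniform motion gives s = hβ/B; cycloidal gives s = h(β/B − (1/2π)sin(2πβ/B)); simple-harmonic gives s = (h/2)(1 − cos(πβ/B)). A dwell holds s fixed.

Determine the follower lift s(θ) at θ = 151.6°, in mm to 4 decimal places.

seg 1 [0°–99.1°] cycloidal, h=20: full span → s += 20 → s = 20.0000
seg 2 [99.1°–220.8°] simple-harmonic, h=-16: θ=151.6° here. β=52.5, B=121.7. -16/2·(1 − cos(π·0.4314)) = -6.2889 → s = 13.7111

13.7111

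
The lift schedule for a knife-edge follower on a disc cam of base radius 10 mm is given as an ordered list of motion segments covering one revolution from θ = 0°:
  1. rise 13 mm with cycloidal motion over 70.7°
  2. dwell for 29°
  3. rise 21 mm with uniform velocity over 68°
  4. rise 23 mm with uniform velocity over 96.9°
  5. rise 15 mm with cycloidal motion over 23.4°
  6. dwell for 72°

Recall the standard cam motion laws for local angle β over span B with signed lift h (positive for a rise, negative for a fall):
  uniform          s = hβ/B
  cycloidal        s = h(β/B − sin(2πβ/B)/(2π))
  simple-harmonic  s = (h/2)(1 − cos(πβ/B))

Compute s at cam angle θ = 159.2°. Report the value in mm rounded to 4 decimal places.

seg 1 [0°–70.7°] cycloidal, h=13: full span → s += 13 → s = 13.0000
seg 2 [70.7°–99.7°] dwell: s stays 13.0000
seg 3 [99.7°–167.7°] uniform, h=21: θ=159.2° here. β=59.5, B=68. 21·59.5/68 = 18.3750 → s = 31.3750

31.3750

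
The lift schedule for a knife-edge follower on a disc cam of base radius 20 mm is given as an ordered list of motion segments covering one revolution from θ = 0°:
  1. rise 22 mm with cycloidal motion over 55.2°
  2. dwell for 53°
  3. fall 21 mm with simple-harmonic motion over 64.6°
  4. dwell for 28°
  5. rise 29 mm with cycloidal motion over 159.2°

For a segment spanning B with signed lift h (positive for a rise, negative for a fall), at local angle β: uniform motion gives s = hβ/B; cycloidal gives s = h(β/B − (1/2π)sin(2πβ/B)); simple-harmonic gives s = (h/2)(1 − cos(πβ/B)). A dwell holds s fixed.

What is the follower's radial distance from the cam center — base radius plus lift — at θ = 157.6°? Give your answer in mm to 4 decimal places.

seg 1 [0°–55.2°] cycloidal, h=22: full span → s += 22 → s = 22.0000
seg 2 [55.2°–108.2°] dwell: s stays 22.0000
seg 3 [108.2°–172.8°] simple-harmonic, h=-21: θ=157.6° here. β=49.4, B=64.6. -21/2·(1 − cos(π·0.7647)) = -18.2596 → s = 3.7404
radial distance = base radius + s = 20 + 3.7404 = 23.7404

23.7404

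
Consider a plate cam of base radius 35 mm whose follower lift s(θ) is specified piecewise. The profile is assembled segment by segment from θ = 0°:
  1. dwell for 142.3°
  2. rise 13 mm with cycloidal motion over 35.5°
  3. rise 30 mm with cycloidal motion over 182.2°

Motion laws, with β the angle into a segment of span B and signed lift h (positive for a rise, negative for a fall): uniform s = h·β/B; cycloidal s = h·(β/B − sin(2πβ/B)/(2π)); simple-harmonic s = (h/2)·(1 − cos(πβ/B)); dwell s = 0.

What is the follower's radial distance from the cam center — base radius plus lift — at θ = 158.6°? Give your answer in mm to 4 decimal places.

seg 1 [0°–142.3°] dwell: s stays 0.0000
seg 2 [142.3°–177.8°] cycloidal, h=13: θ=158.6° here. β=16.3, B=35.5. 13·(0.4592 − sin(2π·0.4592)/(2π)) = 5.4438 → s = 5.4438
radial distance = base radius + s = 35 + 5.4438 = 40.4438

40.4438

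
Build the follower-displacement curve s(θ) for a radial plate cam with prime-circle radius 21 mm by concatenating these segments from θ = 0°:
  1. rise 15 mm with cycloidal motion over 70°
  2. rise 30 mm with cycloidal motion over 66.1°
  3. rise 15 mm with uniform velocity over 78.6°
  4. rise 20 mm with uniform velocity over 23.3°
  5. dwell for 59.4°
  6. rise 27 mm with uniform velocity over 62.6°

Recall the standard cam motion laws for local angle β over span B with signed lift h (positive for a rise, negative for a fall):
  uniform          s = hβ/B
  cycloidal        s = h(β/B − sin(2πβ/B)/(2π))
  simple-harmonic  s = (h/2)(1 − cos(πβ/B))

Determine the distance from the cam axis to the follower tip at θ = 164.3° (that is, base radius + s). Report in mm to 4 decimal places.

seg 1 [0°–70°] cycloidal, h=15: full span → s += 15 → s = 15.0000
seg 2 [70°–136.1°] cycloidal, h=30: full span → s += 30 → s = 45.0000
seg 3 [136.1°–214.7°] uniform, h=15: θ=164.3° here. β=28.2, B=78.6. 15·28.2/78.6 = 5.3817 → s = 50.3817
radial distance = base radius + s = 21 + 50.3817 = 71.3817

71.3817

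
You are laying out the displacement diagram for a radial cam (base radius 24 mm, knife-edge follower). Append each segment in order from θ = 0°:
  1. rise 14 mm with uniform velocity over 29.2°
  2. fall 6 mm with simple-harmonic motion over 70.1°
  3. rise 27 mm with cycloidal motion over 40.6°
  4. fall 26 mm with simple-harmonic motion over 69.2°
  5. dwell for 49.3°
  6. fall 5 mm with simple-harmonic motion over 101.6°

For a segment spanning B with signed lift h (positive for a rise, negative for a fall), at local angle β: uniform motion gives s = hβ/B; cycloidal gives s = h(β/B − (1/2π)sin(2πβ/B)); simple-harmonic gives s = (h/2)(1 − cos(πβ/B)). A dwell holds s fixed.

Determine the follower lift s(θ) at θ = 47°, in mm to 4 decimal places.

seg 1 [0°–29.2°] uniform, h=14: full span → s += 14 → s = 14.0000
seg 2 [29.2°–99.3°] simple-harmonic, h=-6: θ=47° here. β=17.8, B=70.1. -6/2·(1 − cos(π·0.2539)) = -0.9050 → s = 13.0950

13.0950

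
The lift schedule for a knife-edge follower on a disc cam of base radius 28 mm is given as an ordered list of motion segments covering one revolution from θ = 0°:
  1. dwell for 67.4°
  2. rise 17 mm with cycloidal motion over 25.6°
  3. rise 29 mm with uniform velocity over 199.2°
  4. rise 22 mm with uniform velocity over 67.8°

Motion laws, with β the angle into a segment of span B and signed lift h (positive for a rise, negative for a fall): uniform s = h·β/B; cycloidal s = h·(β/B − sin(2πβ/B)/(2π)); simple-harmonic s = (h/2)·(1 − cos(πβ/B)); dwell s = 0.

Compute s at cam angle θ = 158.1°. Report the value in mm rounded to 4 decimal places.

seg 1 [0°–67.4°] dwell: s stays 0.0000
seg 2 [67.4°–93°] cycloidal, h=17: full span → s += 17 → s = 17.0000
seg 3 [93°–292.2°] uniform, h=29: θ=158.1° here. β=65.1, B=199.2. 29·65.1/199.2 = 9.4774 → s = 26.4774

26.4774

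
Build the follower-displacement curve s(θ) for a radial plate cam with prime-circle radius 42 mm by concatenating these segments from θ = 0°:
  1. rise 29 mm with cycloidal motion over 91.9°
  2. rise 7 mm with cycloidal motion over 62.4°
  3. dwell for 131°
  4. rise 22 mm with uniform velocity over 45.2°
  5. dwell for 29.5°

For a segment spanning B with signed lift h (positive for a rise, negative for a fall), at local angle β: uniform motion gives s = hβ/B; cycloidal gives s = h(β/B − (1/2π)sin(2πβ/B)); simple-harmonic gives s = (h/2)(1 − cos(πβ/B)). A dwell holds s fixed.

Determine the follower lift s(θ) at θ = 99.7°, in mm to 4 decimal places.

seg 1 [0°–91.9°] cycloidal, h=29: full span → s += 29 → s = 29.0000
seg 2 [91.9°–154.3°] cycloidal, h=7: θ=99.7° here. β=7.8, B=62.4. 7·(0.1250 − sin(2π·0.1250)/(2π)) = 0.0872 → s = 29.0872

29.0872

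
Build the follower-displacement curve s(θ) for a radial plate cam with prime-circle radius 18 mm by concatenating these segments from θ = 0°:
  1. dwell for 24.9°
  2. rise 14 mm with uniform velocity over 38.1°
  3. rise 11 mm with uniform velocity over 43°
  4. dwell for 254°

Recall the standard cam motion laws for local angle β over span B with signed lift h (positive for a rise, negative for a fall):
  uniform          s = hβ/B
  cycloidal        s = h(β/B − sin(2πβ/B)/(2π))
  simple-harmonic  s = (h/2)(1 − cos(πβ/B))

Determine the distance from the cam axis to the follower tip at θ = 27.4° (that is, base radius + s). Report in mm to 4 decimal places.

seg 1 [0°–24.9°] dwell: s stays 0.0000
seg 2 [24.9°–63°] uniform, h=14: θ=27.4° here. β=2.5, B=38.1. 14·2.5/38.1 = 0.9186 → s = 0.9186
radial distance = base radius + s = 18 + 0.9186 = 18.9186

18.9186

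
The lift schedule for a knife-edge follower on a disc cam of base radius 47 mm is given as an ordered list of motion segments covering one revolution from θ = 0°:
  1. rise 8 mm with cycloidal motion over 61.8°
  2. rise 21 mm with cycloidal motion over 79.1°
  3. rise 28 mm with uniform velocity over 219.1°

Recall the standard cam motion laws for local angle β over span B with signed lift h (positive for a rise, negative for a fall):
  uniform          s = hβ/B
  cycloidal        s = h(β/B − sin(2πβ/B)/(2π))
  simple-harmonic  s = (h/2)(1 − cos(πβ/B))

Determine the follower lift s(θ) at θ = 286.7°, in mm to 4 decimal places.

seg 1 [0°–61.8°] cycloidal, h=8: full span → s += 8 → s = 8.0000
seg 2 [61.8°–140.9°] cycloidal, h=21: full span → s += 21 → s = 29.0000
seg 3 [140.9°–360°] uniform, h=28: θ=286.7° here. β=145.8, B=219.1. 28·145.8/219.1 = 18.6326 → s = 47.6326

47.6326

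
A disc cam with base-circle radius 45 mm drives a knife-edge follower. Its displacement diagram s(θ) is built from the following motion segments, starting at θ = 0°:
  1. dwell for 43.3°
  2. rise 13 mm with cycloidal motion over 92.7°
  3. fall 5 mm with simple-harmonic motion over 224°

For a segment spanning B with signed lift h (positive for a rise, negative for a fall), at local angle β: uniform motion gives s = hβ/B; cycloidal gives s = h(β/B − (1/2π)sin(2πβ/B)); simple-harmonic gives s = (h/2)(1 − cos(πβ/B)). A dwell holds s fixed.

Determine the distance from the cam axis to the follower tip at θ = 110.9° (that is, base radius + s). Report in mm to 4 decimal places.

seg 1 [0°–43.3°] dwell: s stays 0.0000
seg 2 [43.3°–136°] cycloidal, h=13: θ=110.9° here. β=67.6, B=92.7. 13·(0.7292 − sin(2π·0.7292)/(2π)) = 11.5315 → s = 11.5315
radial distance = base radius + s = 45 + 11.5315 = 56.5315

56.5315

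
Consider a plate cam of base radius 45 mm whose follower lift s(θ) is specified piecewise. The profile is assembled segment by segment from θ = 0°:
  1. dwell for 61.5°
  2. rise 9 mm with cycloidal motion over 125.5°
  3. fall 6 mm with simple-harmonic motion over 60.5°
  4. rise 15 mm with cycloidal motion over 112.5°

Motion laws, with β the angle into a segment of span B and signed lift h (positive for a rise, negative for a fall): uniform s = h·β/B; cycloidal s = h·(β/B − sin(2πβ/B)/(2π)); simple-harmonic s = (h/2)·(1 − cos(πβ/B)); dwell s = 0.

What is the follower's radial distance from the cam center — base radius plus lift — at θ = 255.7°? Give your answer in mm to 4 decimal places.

seg 1 [0°–61.5°] dwell: s stays 0.0000
seg 2 [61.5°–187°] cycloidal, h=9: full span → s += 9 → s = 9.0000
seg 3 [187°–247.5°] simple-harmonic, h=-6: full span → s += -6 → s = 3.0000
seg 4 [247.5°–360°] cycloidal, h=15: θ=255.7° here. β=8.2, B=112.5. 15·(0.0729 − sin(2π·0.0729)/(2π)) = 0.0378 → s = 3.0378
radial distance = base radius + s = 45 + 3.0378 = 48.0378

48.0378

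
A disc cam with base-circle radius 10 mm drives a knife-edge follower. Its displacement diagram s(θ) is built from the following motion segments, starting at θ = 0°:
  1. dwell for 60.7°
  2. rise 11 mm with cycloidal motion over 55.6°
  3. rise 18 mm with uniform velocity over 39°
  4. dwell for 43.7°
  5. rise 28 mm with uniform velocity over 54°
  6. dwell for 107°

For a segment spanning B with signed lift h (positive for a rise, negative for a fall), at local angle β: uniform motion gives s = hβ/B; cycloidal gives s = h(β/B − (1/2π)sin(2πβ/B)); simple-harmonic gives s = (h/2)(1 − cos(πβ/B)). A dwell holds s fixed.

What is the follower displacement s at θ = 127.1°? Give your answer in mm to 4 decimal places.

seg 1 [0°–60.7°] dwell: s stays 0.0000
seg 2 [60.7°–116.3°] cycloidal, h=11: full span → s += 11 → s = 11.0000
seg 3 [116.3°–155.3°] uniform, h=18: θ=127.1° here. β=10.8, B=39. 18·10.8/39 = 4.9846 → s = 15.9846

15.9846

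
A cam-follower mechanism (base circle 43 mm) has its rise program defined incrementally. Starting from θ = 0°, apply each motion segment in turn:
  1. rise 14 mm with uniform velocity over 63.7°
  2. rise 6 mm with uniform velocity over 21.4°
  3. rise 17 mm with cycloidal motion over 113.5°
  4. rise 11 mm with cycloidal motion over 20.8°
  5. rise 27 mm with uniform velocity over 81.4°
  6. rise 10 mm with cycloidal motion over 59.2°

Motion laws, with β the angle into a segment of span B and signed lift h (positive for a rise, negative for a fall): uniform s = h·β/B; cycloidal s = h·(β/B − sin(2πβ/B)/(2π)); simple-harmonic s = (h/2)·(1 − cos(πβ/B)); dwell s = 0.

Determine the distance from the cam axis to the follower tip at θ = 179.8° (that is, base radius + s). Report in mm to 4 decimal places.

seg 1 [0°–63.7°] uniform, h=14: full span → s += 14 → s = 14.0000
seg 2 [63.7°–85.1°] uniform, h=6: full span → s += 6 → s = 20.0000
seg 3 [85.1°–198.6°] cycloidal, h=17: θ=179.8° here. β=94.7, B=113.5. 17·(0.8344 − sin(2π·0.8344)/(2π)) = 16.5185 → s = 36.5185
radial distance = base radius + s = 43 + 36.5185 = 79.5185

79.5185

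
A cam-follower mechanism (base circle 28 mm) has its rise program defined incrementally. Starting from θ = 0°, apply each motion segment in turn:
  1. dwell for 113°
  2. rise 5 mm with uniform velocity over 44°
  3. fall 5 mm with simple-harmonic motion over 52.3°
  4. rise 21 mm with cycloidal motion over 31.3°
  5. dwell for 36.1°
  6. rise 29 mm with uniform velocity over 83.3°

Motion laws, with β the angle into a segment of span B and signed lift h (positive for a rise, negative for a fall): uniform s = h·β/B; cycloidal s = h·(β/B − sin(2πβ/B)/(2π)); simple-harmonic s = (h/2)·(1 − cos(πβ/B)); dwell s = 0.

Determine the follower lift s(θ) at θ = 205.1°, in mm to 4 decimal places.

seg 1 [0°–113°] dwell: s stays 0.0000
seg 2 [113°–157°] uniform, h=5: full span → s += 5 → s = 5.0000
seg 3 [157°–209.3°] simple-harmonic, h=-5: θ=205.1° here. β=48.1, B=52.3. -5/2·(1 − cos(π·0.9197)) = -4.9209 → s = 0.0791

0.0791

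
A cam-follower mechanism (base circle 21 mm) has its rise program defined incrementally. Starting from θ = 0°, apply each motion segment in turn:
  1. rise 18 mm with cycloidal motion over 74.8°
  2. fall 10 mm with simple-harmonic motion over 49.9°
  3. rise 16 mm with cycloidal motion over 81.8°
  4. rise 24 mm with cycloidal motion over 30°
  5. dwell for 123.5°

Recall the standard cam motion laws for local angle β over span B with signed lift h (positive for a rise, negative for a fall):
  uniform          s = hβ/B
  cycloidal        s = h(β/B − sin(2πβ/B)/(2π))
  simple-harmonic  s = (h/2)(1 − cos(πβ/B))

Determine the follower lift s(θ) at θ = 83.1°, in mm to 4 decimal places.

seg 1 [0°–74.8°] cycloidal, h=18: full span → s += 18 → s = 18.0000
seg 2 [74.8°–124.7°] simple-harmonic, h=-10: θ=83.1° here. β=8.3, B=49.9. -10/2·(1 − cos(π·0.1663)) = -0.6673 → s = 17.3327

17.3327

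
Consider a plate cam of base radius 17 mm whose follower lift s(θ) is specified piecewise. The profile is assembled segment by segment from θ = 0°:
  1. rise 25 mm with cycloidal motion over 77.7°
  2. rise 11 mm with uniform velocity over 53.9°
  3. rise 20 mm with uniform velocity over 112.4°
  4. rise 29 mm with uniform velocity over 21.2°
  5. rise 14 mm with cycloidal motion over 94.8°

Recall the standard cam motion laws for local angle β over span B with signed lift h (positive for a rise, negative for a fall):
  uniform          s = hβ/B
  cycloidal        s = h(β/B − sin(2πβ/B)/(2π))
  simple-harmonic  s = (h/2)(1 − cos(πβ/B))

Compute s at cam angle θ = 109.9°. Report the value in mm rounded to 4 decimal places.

seg 1 [0°–77.7°] cycloidal, h=25: full span → s += 25 → s = 25.0000
seg 2 [77.7°–131.6°] uniform, h=11: θ=109.9° here. β=32.2, B=53.9. 11·32.2/53.9 = 6.5714 → s = 31.5714

31.5714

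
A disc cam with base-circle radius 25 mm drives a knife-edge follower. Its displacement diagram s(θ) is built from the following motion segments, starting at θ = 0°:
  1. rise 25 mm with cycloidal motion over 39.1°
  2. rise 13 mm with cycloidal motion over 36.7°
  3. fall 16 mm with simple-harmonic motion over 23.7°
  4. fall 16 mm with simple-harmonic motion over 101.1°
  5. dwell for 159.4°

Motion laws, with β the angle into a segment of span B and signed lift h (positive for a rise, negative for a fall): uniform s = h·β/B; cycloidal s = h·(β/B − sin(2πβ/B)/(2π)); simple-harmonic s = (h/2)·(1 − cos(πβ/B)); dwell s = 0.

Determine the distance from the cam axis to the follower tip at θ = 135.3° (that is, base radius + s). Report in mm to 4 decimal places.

seg 1 [0°–39.1°] cycloidal, h=25: full span → s += 25 → s = 25.0000
seg 2 [39.1°–75.8°] cycloidal, h=13: full span → s += 13 → s = 38.0000
seg 3 [75.8°–99.5°] simple-harmonic, h=-16: full span → s += -16 → s = 22.0000
seg 4 [99.5°–200.6°] simple-harmonic, h=-16: θ=135.3° here. β=35.8, B=101.1. -16/2·(1 − cos(π·0.3541)) = -4.4603 → s = 17.5397
radial distance = base radius + s = 25 + 17.5397 = 42.5397

42.5397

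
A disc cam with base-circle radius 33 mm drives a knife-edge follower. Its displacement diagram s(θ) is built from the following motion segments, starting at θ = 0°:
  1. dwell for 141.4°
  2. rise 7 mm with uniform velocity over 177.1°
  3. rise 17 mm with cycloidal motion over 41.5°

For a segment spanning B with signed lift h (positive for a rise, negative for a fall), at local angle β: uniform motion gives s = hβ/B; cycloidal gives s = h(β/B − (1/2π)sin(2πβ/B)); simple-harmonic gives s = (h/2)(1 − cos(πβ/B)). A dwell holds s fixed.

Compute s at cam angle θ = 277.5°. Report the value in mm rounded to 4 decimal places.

seg 1 [0°–141.4°] dwell: s stays 0.0000
seg 2 [141.4°–318.5°] uniform, h=7: θ=277.5° here. β=136.1, B=177.1. 7·136.1/177.1 = 5.3794 → s = 5.3794

5.3794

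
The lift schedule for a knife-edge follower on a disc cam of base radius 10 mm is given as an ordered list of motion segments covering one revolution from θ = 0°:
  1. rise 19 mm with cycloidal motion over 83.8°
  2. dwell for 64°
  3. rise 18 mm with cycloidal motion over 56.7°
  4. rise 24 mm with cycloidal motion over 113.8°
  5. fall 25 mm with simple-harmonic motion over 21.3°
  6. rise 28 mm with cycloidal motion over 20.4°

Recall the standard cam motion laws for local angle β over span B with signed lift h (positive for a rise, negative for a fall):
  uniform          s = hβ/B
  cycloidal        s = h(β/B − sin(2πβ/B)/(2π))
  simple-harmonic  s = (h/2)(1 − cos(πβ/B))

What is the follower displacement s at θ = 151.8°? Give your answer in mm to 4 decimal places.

seg 1 [0°–83.8°] cycloidal, h=19: full span → s += 19 → s = 19.0000
seg 2 [83.8°–147.8°] dwell: s stays 19.0000
seg 3 [147.8°–204.5°] cycloidal, h=18: θ=151.8° here. β=4, B=56.7. 18·(0.0705 − sin(2π·0.0705)/(2π)) = 0.0412 → s = 19.0412

19.0412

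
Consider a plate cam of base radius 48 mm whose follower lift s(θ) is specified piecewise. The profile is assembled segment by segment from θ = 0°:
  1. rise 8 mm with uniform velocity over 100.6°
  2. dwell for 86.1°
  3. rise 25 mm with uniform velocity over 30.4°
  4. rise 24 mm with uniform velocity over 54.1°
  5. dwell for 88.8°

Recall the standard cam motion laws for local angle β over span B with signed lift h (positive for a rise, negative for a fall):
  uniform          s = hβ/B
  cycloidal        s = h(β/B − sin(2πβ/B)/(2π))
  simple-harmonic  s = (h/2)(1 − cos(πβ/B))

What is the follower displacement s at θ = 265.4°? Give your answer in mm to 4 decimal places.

seg 1 [0°–100.6°] uniform, h=8: full span → s += 8 → s = 8.0000
seg 2 [100.6°–186.7°] dwell: s stays 8.0000
seg 3 [186.7°–217.1°] uniform, h=25: full span → s += 25 → s = 33.0000
seg 4 [217.1°–271.2°] uniform, h=24: θ=265.4° here. β=48.3, B=54.1. 24·48.3/54.1 = 21.4270 → s = 54.4270

54.4270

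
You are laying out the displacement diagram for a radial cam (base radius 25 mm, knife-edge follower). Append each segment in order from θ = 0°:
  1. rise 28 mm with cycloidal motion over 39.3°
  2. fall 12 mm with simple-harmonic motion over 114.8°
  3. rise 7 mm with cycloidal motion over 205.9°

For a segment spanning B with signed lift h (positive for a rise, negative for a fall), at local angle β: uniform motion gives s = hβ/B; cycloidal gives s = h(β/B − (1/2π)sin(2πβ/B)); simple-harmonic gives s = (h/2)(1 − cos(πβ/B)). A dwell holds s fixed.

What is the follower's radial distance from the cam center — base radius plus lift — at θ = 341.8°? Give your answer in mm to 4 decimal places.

seg 1 [0°–39.3°] cycloidal, h=28: full span → s += 28 → s = 28.0000
seg 2 [39.3°–154.1°] simple-harmonic, h=-12: full span → s += -12 → s = 16.0000
seg 3 [154.1°–360°] cycloidal, h=7: θ=341.8° here. β=187.7, B=205.9. 7·(0.9116 − sin(2π·0.9116)/(2π)) = 6.9687 → s = 22.9687
radial distance = base radius + s = 25 + 22.9687 = 47.9687

47.9687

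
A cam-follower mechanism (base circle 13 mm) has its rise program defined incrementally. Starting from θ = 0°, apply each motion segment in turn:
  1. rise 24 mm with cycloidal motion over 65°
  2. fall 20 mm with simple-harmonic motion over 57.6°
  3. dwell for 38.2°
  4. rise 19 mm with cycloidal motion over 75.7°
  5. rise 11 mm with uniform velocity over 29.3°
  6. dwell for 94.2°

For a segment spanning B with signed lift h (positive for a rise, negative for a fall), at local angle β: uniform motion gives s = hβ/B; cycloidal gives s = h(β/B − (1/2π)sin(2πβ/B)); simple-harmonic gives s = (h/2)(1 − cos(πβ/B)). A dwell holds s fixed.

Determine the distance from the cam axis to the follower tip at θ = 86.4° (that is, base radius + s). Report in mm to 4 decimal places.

seg 1 [0°–65°] cycloidal, h=24: full span → s += 24 → s = 24.0000
seg 2 [65°–122.6°] simple-harmonic, h=-20: θ=86.4° here. β=21.4, B=57.6. -20/2·(1 − cos(π·0.3715)) = -6.0726 → s = 17.9274
radial distance = base radius + s = 13 + 17.9274 = 30.9274

30.9274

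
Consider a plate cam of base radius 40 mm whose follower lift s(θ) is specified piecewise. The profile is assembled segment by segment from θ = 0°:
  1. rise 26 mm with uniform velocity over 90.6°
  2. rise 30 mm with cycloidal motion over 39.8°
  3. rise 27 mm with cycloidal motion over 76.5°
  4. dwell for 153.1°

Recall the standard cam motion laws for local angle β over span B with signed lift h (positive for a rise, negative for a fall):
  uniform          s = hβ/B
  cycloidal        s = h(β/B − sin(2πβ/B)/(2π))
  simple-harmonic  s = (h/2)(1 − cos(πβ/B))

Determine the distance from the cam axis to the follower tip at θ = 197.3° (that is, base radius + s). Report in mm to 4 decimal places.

seg 1 [0°–90.6°] uniform, h=26: full span → s += 26 → s = 26.0000
seg 2 [90.6°–130.4°] cycloidal, h=30: full span → s += 30 → s = 56.0000
seg 3 [130.4°–206.9°] cycloidal, h=27: θ=197.3° here. β=66.9, B=76.5. 27·(0.8745 − sin(2π·0.8745)/(2π)) = 26.6597 → s = 82.6597
radial distance = base radius + s = 40 + 82.6597 = 122.6597

122.6597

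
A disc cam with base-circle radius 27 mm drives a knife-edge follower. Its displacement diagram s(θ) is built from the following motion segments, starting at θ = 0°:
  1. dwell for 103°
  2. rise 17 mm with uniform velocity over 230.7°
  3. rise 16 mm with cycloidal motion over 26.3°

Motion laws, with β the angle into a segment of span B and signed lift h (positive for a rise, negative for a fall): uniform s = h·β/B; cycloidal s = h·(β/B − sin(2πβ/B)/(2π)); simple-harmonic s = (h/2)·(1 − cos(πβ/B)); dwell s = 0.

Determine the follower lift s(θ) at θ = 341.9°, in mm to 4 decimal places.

seg 1 [0°–103°] dwell: s stays 0.0000
seg 2 [103°–333.7°] uniform, h=17: full span → s += 17 → s = 17.0000
seg 3 [333.7°–360°] cycloidal, h=16: θ=341.9° here. β=8.2, B=26.3. 16·(0.3118 − sin(2π·0.3118)/(2π)) = 2.6316 → s = 19.6316

19.6316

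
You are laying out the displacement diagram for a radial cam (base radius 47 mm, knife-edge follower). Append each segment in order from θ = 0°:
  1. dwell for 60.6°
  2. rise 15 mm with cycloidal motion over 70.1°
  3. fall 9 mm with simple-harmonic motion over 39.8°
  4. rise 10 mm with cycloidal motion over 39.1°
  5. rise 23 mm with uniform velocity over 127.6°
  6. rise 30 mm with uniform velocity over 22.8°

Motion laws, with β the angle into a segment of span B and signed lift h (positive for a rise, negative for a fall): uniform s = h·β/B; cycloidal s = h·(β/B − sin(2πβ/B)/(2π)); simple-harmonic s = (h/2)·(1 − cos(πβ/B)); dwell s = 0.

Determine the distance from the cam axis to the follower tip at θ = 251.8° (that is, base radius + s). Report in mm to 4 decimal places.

seg 1 [0°–60.6°] dwell: s stays 0.0000
seg 2 [60.6°–130.7°] cycloidal, h=15: full span → s += 15 → s = 15.0000
seg 3 [130.7°–170.5°] simple-harmonic, h=-9: full span → s += -9 → s = 6.0000
seg 4 [170.5°–209.6°] cycloidal, h=10: full span → s += 10 → s = 16.0000
seg 5 [209.6°–337.2°] uniform, h=23: θ=251.8° here. β=42.2, B=127.6. 23·42.2/127.6 = 7.6066 → s = 23.6066
radial distance = base radius + s = 47 + 23.6066 = 70.6066

70.6066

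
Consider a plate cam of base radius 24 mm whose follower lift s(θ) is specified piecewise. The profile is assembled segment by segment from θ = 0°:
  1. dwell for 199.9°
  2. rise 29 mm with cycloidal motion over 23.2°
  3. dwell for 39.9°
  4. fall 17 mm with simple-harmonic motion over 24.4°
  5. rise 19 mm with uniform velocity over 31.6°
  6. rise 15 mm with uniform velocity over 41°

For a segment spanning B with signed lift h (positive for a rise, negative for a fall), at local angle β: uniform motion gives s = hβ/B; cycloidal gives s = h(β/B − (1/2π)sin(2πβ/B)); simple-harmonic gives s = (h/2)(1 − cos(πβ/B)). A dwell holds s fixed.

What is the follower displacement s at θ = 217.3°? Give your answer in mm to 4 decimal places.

seg 1 [0°–199.9°] dwell: s stays 0.0000
seg 2 [199.9°–223.1°] cycloidal, h=29: θ=217.3° here. β=17.4, B=23.2. 29·(0.7500 − sin(2π·0.7500)/(2π)) = 26.3655 → s = 26.3655

26.3655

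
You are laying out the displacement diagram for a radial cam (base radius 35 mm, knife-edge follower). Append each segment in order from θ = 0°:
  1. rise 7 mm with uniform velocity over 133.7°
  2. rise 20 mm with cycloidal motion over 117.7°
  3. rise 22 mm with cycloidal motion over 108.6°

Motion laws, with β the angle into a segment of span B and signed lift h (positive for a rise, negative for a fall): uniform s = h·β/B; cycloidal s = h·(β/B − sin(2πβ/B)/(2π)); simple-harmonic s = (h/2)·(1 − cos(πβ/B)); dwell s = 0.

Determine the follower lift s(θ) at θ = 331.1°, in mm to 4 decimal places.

seg 1 [0°–133.7°] uniform, h=7: full span → s += 7 → s = 7.0000
seg 2 [133.7°–251.4°] cycloidal, h=20: full span → s += 20 → s = 27.0000
seg 3 [251.4°–360°] cycloidal, h=22: θ=331.1° here. β=79.7, B=108.6. 22·(0.7339 − sin(2π·0.7339)/(2π)) = 19.6290 → s = 46.6290

46.6290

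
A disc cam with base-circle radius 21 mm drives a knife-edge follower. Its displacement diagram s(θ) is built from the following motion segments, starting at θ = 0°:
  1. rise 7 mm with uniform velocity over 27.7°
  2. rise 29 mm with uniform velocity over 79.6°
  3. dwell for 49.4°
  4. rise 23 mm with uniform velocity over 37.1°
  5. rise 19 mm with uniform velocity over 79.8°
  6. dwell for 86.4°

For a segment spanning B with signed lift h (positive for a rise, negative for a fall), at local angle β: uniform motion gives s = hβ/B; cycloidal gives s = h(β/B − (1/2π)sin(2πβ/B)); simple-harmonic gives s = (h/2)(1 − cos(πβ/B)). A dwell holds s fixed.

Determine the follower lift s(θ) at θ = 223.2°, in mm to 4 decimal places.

seg 1 [0°–27.7°] uniform, h=7: full span → s += 7 → s = 7.0000
seg 2 [27.7°–107.3°] uniform, h=29: full span → s += 29 → s = 36.0000
seg 3 [107.3°–156.7°] dwell: s stays 36.0000
seg 4 [156.7°–193.8°] uniform, h=23: full span → s += 23 → s = 59.0000
seg 5 [193.8°–273.6°] uniform, h=19: θ=223.2° here. β=29.4, B=79.8. 19·29.4/79.8 = 7.0000 → s = 66.0000

66.0000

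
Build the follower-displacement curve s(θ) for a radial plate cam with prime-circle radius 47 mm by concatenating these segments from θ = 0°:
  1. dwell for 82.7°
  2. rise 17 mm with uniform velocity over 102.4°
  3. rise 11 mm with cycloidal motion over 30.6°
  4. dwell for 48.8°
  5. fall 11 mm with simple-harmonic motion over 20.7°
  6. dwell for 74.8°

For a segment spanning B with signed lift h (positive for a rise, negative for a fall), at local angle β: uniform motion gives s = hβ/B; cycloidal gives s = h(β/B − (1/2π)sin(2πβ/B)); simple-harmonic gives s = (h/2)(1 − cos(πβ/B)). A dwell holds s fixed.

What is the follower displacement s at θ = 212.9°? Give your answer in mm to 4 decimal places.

seg 1 [0°–82.7°] dwell: s stays 0.0000
seg 2 [82.7°–185.1°] uniform, h=17: full span → s += 17 → s = 17.0000
seg 3 [185.1°–215.7°] cycloidal, h=11: θ=212.9° here. β=27.8, B=30.6. 11·(0.9085 − sin(2π·0.9085)/(2π)) = 10.9455 → s = 27.9455

27.9455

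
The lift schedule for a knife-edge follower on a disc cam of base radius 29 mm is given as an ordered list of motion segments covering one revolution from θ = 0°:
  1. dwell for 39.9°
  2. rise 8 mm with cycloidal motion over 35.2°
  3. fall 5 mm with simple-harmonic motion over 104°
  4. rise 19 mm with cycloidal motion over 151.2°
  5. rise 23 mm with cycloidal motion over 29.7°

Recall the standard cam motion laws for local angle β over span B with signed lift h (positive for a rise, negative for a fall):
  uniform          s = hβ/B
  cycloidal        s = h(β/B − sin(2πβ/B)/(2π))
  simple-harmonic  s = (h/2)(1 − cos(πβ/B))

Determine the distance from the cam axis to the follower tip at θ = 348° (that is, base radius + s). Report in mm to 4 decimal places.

seg 1 [0°–39.9°] dwell: s stays 0.0000
seg 2 [39.9°–75.1°] cycloidal, h=8: full span → s += 8 → s = 8.0000
seg 3 [75.1°–179.1°] simple-harmonic, h=-5: full span → s += -5 → s = 3.0000
seg 4 [179.1°–330.3°] cycloidal, h=19: full span → s += 19 → s = 22.0000
seg 5 [330.3°–360°] cycloidal, h=23: θ=348° here. β=17.7, B=29.7. 23·(0.5960 − sin(2π·0.5960)/(2π)) = 15.7828 → s = 37.7828
radial distance = base radius + s = 29 + 37.7828 = 66.7828

66.7828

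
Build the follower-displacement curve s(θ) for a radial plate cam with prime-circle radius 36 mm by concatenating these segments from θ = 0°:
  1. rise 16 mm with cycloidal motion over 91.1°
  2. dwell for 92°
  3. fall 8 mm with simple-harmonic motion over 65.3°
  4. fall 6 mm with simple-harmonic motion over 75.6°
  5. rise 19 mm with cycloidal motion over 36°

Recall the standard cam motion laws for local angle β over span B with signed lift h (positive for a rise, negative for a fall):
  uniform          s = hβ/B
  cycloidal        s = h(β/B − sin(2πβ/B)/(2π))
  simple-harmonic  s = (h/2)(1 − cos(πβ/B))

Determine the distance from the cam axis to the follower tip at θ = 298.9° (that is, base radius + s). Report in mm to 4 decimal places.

seg 1 [0°–91.1°] cycloidal, h=16: full span → s += 16 → s = 16.0000
seg 2 [91.1°–183.1°] dwell: s stays 16.0000
seg 3 [183.1°–248.4°] simple-harmonic, h=-8: full span → s += -8 → s = 8.0000
seg 4 [248.4°–324°] simple-harmonic, h=-6: θ=298.9° here. β=50.5, B=75.6. -6/2·(1 − cos(π·0.6680)) = -4.5108 → s = 3.4892
radial distance = base radius + s = 36 + 3.4892 = 39.4892

39.4892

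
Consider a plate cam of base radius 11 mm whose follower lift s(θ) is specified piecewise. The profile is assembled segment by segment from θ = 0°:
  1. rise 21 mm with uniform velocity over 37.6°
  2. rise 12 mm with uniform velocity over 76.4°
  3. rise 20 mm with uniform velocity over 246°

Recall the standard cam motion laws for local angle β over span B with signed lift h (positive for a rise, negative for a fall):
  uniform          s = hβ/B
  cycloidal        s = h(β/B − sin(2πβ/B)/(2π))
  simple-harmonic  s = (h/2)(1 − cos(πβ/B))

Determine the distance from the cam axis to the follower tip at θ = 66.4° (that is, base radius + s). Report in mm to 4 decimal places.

seg 1 [0°–37.6°] uniform, h=21: full span → s += 21 → s = 21.0000
seg 2 [37.6°–114°] uniform, h=12: θ=66.4° here. β=28.8, B=76.4. 12·28.8/76.4 = 4.5236 → s = 25.5236
radial distance = base radius + s = 11 + 25.5236 = 36.5236

36.5236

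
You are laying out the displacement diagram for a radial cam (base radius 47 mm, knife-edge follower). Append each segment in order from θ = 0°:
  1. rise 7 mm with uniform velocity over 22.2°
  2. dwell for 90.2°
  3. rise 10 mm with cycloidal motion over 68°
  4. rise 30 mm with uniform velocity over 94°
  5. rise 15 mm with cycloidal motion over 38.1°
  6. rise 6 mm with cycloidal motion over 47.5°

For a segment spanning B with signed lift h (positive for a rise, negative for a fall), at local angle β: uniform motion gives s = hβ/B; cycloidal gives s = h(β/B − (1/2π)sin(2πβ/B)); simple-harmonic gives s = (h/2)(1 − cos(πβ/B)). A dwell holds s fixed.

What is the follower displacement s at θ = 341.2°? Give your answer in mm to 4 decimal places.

seg 1 [0°–22.2°] uniform, h=7: full span → s += 7 → s = 7.0000
seg 2 [22.2°–112.4°] dwell: s stays 7.0000
seg 3 [112.4°–180.4°] cycloidal, h=10: full span → s += 10 → s = 17.0000
seg 4 [180.4°–274.4°] uniform, h=30: full span → s += 30 → s = 47.0000
seg 5 [274.4°–312.5°] cycloidal, h=15: full span → s += 15 → s = 62.0000
seg 6 [312.5°–360°] cycloidal, h=6: θ=341.2° here. β=28.7, B=47.5. 6·(0.6042 − sin(2π·0.6042)/(2π)) = 4.2068 → s = 66.2068

66.2068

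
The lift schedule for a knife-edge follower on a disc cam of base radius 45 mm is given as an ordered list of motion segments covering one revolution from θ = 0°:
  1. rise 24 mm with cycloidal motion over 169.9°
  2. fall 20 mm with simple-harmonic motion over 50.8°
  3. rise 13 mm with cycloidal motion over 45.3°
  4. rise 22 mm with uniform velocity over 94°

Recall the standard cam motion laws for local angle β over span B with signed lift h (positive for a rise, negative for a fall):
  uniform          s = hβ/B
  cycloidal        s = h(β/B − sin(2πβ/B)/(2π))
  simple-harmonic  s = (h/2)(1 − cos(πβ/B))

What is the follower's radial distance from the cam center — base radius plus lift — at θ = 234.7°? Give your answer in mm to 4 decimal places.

seg 1 [0°–169.9°] cycloidal, h=24: full span → s += 24 → s = 24.0000
seg 2 [169.9°–220.7°] simple-harmonic, h=-20: full span → s += -20 → s = 4.0000
seg 3 [220.7°–266°] cycloidal, h=13: θ=234.7° here. β=14, B=45.3. 13·(0.3091 − sin(2π·0.3091)/(2π)) = 2.0894 → s = 6.0894
radial distance = base radius + s = 45 + 6.0894 = 51.0894

51.0894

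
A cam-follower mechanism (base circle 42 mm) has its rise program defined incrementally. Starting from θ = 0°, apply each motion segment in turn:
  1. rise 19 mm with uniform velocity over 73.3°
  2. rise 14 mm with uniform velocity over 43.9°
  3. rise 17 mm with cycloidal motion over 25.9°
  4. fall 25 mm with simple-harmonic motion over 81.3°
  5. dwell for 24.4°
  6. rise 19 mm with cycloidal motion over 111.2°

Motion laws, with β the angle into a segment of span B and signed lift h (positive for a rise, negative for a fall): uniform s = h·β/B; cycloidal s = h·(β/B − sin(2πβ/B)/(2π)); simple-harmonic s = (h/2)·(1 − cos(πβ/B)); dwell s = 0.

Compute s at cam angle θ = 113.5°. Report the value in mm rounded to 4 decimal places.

seg 1 [0°–73.3°] uniform, h=19: full span → s += 19 → s = 19.0000
seg 2 [73.3°–117.2°] uniform, h=14: θ=113.5° here. β=40.2, B=43.9. 14·40.2/43.9 = 12.8200 → s = 31.8200

31.8200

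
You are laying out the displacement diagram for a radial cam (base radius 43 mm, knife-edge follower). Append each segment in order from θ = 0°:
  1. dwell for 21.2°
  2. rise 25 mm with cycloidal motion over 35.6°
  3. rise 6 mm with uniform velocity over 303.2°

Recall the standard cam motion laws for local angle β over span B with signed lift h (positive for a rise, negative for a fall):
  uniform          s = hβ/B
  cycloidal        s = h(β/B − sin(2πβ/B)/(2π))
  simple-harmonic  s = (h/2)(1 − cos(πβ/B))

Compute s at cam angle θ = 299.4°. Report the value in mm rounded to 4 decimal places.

seg 1 [0°–21.2°] dwell: s stays 0.0000
seg 2 [21.2°–56.8°] cycloidal, h=25: full span → s += 25 → s = 25.0000
seg 3 [56.8°–360°] uniform, h=6: θ=299.4° here. β=242.6, B=303.2. 6·242.6/303.2 = 4.8008 → s = 29.8008

29.8008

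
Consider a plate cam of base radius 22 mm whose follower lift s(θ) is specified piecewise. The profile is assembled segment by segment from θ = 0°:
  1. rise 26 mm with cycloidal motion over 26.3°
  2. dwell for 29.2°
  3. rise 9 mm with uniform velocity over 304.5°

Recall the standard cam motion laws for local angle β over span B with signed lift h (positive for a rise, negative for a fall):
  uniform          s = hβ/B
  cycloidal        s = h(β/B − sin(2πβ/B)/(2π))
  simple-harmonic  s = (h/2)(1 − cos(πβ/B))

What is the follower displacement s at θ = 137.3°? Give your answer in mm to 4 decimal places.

seg 1 [0°–26.3°] cycloidal, h=26: full span → s += 26 → s = 26.0000
seg 2 [26.3°–55.5°] dwell: s stays 26.0000
seg 3 [55.5°–360°] uniform, h=9: θ=137.3° here. β=81.8, B=304.5. 9·81.8/304.5 = 2.4177 → s = 28.4177

28.4177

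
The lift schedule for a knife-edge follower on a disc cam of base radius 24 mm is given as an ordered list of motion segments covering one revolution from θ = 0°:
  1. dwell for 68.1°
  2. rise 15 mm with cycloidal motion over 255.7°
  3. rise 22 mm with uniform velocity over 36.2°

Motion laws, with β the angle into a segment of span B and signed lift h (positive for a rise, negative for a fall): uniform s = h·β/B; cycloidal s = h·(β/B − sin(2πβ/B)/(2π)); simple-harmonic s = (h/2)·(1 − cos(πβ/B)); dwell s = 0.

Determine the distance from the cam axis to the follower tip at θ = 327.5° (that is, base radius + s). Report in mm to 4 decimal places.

seg 1 [0°–68.1°] dwell: s stays 0.0000
seg 2 [68.1°–323.8°] cycloidal, h=15: full span → s += 15 → s = 15.0000
seg 3 [323.8°–360°] uniform, h=22: θ=327.5° here. β=3.7, B=36.2. 22·3.7/36.2 = 2.2486 → s = 17.2486
radial distance = base radius + s = 24 + 17.2486 = 41.2486

41.2486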